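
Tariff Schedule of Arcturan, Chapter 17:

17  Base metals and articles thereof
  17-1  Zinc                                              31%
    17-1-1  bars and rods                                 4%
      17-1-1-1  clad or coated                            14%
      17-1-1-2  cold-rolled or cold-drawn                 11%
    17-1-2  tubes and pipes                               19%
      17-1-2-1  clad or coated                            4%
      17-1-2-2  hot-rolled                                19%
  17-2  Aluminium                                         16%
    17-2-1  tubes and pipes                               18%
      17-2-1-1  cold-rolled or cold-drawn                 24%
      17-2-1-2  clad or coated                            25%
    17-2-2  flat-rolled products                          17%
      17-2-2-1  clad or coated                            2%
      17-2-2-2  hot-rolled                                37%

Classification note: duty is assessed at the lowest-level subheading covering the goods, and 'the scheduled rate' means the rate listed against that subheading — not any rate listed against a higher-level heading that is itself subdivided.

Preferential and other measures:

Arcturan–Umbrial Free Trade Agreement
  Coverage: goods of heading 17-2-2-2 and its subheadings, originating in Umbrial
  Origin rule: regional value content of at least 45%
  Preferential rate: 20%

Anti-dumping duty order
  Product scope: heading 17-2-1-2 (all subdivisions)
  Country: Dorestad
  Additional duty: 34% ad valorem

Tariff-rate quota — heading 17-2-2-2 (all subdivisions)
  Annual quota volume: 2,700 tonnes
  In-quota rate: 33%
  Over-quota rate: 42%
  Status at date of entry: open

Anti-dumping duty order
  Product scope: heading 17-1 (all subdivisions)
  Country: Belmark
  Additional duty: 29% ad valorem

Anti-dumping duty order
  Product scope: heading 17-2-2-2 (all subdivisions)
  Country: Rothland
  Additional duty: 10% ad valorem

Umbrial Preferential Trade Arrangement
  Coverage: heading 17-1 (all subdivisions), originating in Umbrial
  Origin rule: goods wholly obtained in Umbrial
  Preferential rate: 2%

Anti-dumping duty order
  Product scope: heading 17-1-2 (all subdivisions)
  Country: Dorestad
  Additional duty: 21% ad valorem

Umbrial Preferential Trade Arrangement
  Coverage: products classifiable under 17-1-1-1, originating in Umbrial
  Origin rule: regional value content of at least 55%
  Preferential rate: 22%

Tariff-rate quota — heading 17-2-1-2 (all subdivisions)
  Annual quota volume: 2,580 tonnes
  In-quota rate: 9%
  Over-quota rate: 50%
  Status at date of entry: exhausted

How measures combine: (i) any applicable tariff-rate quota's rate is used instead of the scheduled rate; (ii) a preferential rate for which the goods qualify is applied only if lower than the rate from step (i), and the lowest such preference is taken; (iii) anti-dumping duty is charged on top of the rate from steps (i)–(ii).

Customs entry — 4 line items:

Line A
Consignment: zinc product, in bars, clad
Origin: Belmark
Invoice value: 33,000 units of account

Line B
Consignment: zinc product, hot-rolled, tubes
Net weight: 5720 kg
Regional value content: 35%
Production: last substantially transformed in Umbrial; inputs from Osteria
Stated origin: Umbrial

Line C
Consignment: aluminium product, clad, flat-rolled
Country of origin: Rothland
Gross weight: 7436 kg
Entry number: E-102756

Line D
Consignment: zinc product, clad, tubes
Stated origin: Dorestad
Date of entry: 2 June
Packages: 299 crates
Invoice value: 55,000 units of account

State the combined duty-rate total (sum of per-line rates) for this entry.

89%

Line A: zinc → 17-1; in bars → 17-1-1; clad → 17-1-1-1. Scheduled 14%. anti-dumping (Belmark, 17-1): +29%; total 14% + 29% = 43%. → 43%.
Line B: zinc → 17-1; tubes → 17-1-2; hot-rolled → 17-1-2-2. Scheduled 19%. Umbrial agreement on 17-2-2-2: 17-1-2-2 not covered; Umbrial agreement on 17-1: not wholly obtained; Umbrial agreement on 17-1-1-1: 17-1-2-2 not covered. → 19%.
Line C: aluminium → 17-2; flat-rolled → 17-2-2; clad → 17-2-2-1. Scheduled 2%. No special measure applies. → 2%.
Line D: zinc → 17-1; tubes → 17-1-2; clad → 17-1-2-1. Scheduled 4%. anti-dumping (Dorestad, 17-1-2): +21%; total 4% + 21% = 25%. → 25%.
Sum: 43% + 19% + 2% + 25% = 89%.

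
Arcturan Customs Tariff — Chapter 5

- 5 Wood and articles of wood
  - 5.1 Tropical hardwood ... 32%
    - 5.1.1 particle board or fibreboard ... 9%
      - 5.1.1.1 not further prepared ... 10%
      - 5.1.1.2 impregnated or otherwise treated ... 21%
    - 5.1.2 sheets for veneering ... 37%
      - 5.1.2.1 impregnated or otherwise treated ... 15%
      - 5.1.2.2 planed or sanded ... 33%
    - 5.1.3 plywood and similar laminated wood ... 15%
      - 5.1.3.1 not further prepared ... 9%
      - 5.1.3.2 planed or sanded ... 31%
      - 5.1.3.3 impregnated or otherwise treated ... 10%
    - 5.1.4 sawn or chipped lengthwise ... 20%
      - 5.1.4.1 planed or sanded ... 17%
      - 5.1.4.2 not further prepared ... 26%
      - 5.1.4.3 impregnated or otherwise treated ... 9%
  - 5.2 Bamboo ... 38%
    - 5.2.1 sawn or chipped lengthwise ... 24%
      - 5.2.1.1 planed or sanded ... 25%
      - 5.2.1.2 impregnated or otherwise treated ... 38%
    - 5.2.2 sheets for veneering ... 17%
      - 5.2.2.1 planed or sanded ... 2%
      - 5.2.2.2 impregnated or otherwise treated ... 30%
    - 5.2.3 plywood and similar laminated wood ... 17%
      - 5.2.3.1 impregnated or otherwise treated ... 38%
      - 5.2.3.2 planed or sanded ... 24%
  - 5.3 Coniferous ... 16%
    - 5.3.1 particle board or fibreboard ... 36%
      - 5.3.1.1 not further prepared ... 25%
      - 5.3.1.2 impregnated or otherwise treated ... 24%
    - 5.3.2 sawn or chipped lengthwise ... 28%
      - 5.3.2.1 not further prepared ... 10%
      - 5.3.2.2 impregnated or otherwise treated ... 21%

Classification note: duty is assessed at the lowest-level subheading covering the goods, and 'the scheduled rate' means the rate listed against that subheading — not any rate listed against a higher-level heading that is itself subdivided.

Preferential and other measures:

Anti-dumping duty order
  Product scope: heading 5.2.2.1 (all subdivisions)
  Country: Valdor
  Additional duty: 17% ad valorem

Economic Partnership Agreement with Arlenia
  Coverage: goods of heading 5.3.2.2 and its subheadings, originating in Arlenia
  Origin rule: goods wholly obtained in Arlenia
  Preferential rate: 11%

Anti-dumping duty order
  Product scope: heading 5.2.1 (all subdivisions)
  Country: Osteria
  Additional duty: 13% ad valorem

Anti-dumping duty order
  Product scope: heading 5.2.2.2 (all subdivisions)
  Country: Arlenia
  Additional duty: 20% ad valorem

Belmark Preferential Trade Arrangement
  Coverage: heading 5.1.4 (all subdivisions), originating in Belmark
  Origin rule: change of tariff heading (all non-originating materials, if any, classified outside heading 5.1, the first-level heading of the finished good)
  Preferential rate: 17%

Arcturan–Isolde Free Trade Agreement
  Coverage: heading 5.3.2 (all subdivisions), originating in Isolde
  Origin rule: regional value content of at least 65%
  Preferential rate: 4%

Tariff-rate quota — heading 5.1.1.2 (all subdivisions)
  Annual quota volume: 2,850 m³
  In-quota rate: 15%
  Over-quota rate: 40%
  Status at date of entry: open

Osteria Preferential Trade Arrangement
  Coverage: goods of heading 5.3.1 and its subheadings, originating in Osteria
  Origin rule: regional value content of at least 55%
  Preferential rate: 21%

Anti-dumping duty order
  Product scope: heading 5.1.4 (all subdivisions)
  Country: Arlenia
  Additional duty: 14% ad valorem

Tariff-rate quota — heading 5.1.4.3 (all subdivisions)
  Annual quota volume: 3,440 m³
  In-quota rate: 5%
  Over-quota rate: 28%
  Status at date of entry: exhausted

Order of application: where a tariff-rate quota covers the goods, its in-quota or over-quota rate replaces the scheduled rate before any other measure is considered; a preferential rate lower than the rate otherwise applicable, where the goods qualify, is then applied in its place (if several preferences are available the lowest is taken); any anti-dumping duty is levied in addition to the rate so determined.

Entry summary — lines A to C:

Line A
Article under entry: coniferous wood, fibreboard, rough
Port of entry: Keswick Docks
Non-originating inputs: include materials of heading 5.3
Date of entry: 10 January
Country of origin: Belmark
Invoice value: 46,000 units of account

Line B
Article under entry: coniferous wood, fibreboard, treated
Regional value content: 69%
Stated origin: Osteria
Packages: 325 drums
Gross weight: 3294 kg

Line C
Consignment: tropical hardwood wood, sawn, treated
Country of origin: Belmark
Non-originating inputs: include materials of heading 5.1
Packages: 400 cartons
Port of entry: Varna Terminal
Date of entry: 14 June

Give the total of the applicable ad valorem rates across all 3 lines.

Line A: coniferous → 5.3; fibreboard → 5.3.1; rough → 5.3.1.1. Scheduled 25%. Belmark agreement on 5.1.4: 5.3.1.1 not covered. → 25%.
Line B: coniferous → 5.3; fibreboard → 5.3.1; treated → 5.3.1.2. Scheduled 24%. Osteria agreement on 5.3.1: RVC ≥ 55% → 21% available; preferential 21%. → 21%.
Line C: tropical hardwood → 5.1; sawn → 5.1.4; treated → 5.1.4.3. Scheduled 9%. quota on 5.1.4.3 exhausted → over-quota 28%; Belmark agreement on 5.1.4: CTH not met. → 28%.
Sum: 25% + 21% + 28% = 74%.

74%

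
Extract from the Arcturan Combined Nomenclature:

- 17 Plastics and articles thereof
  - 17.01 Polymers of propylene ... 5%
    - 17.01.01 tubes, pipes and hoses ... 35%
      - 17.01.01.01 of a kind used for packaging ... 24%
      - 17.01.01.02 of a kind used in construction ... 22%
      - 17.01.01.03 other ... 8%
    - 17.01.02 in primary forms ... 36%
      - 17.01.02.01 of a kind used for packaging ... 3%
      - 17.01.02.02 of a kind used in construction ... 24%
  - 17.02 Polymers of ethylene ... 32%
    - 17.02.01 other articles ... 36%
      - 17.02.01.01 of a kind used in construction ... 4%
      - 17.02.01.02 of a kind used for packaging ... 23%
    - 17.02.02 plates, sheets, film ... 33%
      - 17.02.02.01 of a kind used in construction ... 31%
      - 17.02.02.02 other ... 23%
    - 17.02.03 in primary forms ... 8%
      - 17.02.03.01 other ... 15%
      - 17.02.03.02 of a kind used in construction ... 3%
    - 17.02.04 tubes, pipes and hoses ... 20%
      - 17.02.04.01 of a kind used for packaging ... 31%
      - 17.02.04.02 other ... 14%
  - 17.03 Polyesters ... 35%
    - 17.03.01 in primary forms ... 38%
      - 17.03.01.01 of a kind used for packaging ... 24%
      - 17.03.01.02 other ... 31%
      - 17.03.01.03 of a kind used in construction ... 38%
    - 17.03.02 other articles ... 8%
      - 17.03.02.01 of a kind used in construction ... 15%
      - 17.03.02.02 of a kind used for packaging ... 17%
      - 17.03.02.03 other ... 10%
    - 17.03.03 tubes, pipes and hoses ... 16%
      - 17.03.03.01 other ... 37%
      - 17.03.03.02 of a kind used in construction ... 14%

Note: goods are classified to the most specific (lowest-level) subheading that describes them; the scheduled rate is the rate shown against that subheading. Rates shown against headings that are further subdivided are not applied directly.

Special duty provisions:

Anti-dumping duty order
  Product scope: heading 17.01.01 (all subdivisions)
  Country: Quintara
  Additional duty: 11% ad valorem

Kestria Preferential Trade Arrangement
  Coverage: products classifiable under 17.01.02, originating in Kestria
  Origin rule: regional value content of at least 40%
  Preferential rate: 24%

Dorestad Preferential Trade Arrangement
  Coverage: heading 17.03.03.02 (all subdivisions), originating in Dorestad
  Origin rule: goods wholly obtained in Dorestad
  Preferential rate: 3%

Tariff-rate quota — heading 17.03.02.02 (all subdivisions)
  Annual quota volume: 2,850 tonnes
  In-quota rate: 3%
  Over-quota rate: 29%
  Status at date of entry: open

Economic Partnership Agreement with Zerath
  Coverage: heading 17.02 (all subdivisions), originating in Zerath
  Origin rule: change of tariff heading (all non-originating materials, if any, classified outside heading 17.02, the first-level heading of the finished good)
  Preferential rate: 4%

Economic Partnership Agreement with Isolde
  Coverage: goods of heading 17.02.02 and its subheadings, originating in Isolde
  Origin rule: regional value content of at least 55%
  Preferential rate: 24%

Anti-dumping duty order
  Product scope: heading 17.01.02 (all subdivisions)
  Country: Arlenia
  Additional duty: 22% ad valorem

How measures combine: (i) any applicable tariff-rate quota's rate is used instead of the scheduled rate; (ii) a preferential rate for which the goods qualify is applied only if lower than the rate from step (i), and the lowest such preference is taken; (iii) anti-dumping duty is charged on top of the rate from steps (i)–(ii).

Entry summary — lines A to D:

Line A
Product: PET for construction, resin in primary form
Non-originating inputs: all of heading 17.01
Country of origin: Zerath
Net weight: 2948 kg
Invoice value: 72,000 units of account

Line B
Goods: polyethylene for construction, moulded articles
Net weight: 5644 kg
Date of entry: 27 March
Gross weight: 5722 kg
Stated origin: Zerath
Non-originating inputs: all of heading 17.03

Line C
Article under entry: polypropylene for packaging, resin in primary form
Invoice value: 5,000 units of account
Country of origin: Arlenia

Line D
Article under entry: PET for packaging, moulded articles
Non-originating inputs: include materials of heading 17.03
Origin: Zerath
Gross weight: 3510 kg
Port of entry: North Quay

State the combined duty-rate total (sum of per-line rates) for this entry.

70%

Line A: PET → 17.03; resin in primary form → 17.03.01; for construction → 17.03.01.03. Scheduled 38%. Zerath agreement on 17.02: 17.03.01.03 not covered. → 38%.
Line B: polyethylene → 17.02; moulded articles → 17.02.01; for construction → 17.02.01.01. Scheduled 4%. Zerath agreement on 17.02: CTH met → 4% available; preference 4% not lower than 4% → no reduction. → 4%.
Line C: polypropylene → 17.01; resin in primary form → 17.01.02; for packaging → 17.01.02.01. Scheduled 3%. anti-dumping (Arlenia, 17.01.02): +22%; total 3% + 22% = 25%. → 25%.
Line D: PET → 17.03; moulded articles → 17.03.02; for packaging → 17.03.02.02. Scheduled 17%. quota on 17.03.02.02 open → in-quota 3%; Zerath agreement on 17.02: 17.03.02.02 not covered. → 3%.
Sum: 38% + 4% + 25% + 3% = 70%.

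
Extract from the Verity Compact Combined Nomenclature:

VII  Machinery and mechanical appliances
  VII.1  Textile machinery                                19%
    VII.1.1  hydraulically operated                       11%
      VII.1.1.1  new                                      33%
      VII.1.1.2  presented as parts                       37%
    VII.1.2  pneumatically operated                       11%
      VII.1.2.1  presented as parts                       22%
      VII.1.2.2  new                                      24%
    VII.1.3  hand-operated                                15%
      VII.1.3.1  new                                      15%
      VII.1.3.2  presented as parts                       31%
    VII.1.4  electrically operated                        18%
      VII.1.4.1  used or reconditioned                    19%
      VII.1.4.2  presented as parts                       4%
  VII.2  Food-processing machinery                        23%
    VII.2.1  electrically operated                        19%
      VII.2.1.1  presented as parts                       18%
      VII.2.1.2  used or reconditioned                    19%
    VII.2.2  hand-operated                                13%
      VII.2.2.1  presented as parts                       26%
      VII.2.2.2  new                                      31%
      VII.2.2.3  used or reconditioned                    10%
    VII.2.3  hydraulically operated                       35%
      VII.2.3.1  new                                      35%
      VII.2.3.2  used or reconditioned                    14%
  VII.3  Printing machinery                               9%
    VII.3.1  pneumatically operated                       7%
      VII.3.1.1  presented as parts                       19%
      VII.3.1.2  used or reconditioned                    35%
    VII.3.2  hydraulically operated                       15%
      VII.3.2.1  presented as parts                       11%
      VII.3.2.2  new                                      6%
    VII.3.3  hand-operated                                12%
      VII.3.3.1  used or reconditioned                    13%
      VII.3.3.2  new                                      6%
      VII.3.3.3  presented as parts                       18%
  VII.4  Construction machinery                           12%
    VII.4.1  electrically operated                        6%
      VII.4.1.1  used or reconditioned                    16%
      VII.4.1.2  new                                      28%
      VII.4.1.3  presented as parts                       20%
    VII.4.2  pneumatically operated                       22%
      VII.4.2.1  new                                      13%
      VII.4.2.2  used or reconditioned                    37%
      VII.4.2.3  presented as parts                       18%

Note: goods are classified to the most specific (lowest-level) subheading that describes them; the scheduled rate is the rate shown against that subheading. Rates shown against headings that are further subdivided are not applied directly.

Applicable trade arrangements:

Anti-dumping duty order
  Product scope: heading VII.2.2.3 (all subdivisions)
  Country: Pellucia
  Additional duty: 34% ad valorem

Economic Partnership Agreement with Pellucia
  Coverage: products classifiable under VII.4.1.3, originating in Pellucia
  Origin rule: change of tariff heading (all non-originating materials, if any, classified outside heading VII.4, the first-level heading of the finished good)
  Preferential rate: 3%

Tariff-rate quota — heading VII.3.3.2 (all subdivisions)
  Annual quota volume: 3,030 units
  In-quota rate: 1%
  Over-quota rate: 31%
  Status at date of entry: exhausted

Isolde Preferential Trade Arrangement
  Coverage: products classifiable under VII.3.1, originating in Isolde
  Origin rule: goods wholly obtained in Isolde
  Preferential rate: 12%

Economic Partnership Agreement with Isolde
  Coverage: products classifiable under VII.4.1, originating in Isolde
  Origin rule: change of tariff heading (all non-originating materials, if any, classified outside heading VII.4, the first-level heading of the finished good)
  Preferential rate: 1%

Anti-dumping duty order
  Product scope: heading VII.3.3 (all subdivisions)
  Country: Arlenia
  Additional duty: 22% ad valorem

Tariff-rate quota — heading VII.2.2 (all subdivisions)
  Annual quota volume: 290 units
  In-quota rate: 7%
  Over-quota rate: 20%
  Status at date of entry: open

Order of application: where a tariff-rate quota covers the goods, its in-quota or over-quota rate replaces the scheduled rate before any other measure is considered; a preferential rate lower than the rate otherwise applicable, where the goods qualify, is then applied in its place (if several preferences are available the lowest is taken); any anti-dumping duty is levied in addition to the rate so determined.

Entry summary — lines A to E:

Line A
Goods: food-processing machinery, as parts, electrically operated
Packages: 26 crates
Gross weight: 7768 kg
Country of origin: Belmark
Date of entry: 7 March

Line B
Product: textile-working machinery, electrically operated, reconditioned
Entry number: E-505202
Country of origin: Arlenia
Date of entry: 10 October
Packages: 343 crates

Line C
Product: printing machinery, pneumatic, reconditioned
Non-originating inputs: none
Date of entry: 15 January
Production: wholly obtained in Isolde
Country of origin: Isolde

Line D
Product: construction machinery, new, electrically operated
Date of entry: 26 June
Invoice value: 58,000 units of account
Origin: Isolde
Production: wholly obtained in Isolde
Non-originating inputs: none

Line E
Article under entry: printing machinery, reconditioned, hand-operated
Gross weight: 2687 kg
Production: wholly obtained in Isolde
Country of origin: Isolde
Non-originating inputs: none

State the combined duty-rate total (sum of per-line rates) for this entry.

63%

Line A: food-processing → VII.2; electrically operated → VII.2.1; as parts → VII.2.1.1. Scheduled 18%. No special measure applies. → 18%.
Line B: textile-working → VII.1; electrically operated → VII.1.4; reconditioned → VII.1.4.1. Scheduled 19%. No special measure applies. → 19%.
Line C: printing → VII.3; pneumatic → VII.3.1; reconditioned → VII.3.1.2. Scheduled 35%. Isolde agreement on VII.3.1: wholly obtained → 12% available; Isolde agreement on VII.4.1: VII.3.1.2 not covered; preferential 12%. → 12%.
Line D: construction → VII.4; electrically operated → VII.4.1; new → VII.4.1.2. Scheduled 28%. Isolde agreement on VII.3.1: VII.4.1.2 not covered; Isolde agreement on VII.4.1: CTH met → 1% available; preferential 1%. → 1%.
Line E: printing → VII.3; hand-operated → VII.3.3; reconditioned → VII.3.3.1. Scheduled 13%. Isolde agreement on VII.3.1: VII.3.3.1 not covered; Isolde agreement on VII.4.1: VII.3.3.1 not covered. → 13%.
Sum: 18% + 19% + 12% + 1% + 13% = 63%.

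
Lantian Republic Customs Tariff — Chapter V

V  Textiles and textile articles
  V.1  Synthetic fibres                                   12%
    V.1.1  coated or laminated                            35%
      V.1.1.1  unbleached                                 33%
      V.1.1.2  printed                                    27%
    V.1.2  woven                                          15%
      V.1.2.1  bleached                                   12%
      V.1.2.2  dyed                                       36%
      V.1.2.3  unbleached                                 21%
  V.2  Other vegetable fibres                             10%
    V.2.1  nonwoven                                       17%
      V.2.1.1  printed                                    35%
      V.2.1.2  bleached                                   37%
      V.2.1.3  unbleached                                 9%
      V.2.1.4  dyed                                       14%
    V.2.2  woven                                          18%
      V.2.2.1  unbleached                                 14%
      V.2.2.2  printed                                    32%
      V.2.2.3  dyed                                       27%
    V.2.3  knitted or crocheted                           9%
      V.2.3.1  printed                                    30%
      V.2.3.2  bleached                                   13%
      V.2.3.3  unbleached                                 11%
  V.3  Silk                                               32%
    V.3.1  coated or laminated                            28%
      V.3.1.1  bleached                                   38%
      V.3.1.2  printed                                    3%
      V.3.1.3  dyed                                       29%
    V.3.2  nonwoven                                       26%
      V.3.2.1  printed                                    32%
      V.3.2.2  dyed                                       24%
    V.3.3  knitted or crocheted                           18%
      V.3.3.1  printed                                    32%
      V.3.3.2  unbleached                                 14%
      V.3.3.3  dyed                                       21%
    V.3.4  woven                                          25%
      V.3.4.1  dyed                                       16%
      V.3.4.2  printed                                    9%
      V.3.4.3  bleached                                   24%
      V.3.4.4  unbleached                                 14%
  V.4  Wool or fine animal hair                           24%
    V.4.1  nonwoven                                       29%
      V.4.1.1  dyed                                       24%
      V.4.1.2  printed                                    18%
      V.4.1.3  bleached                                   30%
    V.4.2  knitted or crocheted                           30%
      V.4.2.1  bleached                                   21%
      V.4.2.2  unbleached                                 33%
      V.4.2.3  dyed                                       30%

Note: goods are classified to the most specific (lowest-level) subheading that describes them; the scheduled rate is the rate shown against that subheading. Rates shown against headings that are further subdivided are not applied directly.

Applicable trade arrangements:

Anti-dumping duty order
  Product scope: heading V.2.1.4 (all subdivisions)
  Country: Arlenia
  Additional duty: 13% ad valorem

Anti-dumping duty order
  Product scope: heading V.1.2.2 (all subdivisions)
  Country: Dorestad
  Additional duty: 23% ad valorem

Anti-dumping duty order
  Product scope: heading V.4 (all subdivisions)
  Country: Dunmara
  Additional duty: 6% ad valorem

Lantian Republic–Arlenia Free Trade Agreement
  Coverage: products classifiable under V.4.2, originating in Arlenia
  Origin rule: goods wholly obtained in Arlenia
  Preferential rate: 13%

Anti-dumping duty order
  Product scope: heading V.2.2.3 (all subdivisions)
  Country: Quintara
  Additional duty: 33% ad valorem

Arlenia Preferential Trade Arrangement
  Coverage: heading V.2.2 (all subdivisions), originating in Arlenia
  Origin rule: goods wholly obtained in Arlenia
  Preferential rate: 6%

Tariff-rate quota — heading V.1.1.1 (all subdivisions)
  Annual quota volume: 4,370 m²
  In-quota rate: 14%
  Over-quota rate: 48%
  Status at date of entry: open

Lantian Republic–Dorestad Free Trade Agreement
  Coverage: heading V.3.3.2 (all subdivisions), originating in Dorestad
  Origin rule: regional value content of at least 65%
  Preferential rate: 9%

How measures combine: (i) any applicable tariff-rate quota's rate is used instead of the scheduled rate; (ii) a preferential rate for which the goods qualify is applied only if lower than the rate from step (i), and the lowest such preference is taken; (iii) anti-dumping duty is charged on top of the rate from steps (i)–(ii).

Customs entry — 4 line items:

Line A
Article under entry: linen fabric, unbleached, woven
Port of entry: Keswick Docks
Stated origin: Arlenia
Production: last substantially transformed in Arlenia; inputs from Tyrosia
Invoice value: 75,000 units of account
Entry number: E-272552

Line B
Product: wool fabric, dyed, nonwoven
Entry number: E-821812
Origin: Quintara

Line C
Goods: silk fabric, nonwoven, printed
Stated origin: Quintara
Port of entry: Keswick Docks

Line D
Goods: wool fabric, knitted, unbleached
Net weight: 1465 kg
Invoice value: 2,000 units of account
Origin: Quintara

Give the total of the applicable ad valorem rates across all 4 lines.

Line A: linen → V.2; woven → V.2.2; unbleached → V.2.2.1. Scheduled 14%. Arlenia agreement on V.4.2: V.2.2.1 not covered; Arlenia agreement on V.2.2: not wholly obtained. → 14%.
Line B: wool → V.4; nonwoven → V.4.1; dyed → V.4.1.1. Scheduled 24%. No special measure applies. → 24%.
Line C: silk → V.3; nonwoven → V.3.2; printed → V.3.2.1. Scheduled 32%. No special measure applies. → 32%.
Line D: wool → V.4; knitted → V.4.2; unbleached → V.4.2.2. Scheduled 33%. No special measure applies. → 33%.
Sum: 14% + 24% + 32% + 33% = 103%.

103%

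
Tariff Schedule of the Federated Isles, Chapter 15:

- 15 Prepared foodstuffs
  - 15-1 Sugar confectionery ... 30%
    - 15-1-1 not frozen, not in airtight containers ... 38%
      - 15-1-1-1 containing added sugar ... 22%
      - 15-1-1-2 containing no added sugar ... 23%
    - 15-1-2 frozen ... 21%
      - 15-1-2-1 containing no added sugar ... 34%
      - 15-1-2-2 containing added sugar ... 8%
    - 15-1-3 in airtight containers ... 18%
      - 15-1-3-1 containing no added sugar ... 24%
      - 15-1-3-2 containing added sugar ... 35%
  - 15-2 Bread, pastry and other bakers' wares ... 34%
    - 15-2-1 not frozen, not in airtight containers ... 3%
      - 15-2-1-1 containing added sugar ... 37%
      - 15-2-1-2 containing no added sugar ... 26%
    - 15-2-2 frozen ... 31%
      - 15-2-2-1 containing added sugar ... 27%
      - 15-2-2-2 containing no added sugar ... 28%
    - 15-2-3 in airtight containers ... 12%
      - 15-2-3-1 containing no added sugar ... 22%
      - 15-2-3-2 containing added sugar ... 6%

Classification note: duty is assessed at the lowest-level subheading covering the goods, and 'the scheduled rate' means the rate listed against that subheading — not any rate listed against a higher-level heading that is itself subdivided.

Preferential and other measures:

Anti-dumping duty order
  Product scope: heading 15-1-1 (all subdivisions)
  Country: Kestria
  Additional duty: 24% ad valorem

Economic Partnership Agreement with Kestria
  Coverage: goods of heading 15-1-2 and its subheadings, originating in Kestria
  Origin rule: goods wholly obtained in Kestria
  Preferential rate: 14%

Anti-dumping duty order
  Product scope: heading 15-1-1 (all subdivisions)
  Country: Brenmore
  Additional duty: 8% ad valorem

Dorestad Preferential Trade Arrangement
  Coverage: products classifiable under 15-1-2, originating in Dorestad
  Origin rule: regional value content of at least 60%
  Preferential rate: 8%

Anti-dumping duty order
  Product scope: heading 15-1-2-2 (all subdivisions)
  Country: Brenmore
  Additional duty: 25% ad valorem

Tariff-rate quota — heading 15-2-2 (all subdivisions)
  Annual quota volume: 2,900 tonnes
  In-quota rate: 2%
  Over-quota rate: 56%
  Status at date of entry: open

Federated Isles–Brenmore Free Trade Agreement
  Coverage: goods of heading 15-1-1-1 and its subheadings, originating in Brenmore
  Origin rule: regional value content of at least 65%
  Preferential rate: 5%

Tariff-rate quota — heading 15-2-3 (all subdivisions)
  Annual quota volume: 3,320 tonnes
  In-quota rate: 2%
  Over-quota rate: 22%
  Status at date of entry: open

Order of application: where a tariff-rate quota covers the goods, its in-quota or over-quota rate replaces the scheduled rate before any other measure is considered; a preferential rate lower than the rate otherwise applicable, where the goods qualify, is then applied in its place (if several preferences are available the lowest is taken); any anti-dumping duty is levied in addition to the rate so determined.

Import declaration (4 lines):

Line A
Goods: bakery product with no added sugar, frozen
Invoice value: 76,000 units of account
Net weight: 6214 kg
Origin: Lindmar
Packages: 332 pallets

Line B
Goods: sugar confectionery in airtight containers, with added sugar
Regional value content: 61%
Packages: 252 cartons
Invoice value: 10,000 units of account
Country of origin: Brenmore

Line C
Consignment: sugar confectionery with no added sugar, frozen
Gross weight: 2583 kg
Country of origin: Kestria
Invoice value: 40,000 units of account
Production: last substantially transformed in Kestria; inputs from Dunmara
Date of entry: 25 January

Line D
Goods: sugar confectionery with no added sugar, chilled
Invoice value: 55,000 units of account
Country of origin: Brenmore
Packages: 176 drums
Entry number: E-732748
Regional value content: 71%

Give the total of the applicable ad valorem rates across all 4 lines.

102%

Line A: bakery product → 15-2; frozen → 15-2-2; with no added sugar → 15-2-2-2. Scheduled 28%. quota on 15-2-2 open → in-quota 2%. → 2%.
Line B: sugar confectionery → 15-1; in airtight containers → 15-1-3; with added sugar → 15-1-3-2. Scheduled 35%. Brenmore agreement on 15-1-1-1: 15-1-3-2 not covered. → 35%.
Line C: sugar confectionery → 15-1; frozen → 15-1-2; with no added sugar → 15-1-2-1. Scheduled 34%. Kestria agreement on 15-1-2: not wholly obtained. → 34%.
Line D: sugar confectionery → 15-1; chilled → 15-1-1; with no added sugar → 15-1-1-2. Scheduled 23%. Brenmore agreement on 15-1-1-1: 15-1-1-2 not covered; anti-dumping (Brenmore, 15-1-1): +8%; total 23% + 8% = 31%. → 31%.
Sum: 2% + 35% + 34% + 31% = 102%.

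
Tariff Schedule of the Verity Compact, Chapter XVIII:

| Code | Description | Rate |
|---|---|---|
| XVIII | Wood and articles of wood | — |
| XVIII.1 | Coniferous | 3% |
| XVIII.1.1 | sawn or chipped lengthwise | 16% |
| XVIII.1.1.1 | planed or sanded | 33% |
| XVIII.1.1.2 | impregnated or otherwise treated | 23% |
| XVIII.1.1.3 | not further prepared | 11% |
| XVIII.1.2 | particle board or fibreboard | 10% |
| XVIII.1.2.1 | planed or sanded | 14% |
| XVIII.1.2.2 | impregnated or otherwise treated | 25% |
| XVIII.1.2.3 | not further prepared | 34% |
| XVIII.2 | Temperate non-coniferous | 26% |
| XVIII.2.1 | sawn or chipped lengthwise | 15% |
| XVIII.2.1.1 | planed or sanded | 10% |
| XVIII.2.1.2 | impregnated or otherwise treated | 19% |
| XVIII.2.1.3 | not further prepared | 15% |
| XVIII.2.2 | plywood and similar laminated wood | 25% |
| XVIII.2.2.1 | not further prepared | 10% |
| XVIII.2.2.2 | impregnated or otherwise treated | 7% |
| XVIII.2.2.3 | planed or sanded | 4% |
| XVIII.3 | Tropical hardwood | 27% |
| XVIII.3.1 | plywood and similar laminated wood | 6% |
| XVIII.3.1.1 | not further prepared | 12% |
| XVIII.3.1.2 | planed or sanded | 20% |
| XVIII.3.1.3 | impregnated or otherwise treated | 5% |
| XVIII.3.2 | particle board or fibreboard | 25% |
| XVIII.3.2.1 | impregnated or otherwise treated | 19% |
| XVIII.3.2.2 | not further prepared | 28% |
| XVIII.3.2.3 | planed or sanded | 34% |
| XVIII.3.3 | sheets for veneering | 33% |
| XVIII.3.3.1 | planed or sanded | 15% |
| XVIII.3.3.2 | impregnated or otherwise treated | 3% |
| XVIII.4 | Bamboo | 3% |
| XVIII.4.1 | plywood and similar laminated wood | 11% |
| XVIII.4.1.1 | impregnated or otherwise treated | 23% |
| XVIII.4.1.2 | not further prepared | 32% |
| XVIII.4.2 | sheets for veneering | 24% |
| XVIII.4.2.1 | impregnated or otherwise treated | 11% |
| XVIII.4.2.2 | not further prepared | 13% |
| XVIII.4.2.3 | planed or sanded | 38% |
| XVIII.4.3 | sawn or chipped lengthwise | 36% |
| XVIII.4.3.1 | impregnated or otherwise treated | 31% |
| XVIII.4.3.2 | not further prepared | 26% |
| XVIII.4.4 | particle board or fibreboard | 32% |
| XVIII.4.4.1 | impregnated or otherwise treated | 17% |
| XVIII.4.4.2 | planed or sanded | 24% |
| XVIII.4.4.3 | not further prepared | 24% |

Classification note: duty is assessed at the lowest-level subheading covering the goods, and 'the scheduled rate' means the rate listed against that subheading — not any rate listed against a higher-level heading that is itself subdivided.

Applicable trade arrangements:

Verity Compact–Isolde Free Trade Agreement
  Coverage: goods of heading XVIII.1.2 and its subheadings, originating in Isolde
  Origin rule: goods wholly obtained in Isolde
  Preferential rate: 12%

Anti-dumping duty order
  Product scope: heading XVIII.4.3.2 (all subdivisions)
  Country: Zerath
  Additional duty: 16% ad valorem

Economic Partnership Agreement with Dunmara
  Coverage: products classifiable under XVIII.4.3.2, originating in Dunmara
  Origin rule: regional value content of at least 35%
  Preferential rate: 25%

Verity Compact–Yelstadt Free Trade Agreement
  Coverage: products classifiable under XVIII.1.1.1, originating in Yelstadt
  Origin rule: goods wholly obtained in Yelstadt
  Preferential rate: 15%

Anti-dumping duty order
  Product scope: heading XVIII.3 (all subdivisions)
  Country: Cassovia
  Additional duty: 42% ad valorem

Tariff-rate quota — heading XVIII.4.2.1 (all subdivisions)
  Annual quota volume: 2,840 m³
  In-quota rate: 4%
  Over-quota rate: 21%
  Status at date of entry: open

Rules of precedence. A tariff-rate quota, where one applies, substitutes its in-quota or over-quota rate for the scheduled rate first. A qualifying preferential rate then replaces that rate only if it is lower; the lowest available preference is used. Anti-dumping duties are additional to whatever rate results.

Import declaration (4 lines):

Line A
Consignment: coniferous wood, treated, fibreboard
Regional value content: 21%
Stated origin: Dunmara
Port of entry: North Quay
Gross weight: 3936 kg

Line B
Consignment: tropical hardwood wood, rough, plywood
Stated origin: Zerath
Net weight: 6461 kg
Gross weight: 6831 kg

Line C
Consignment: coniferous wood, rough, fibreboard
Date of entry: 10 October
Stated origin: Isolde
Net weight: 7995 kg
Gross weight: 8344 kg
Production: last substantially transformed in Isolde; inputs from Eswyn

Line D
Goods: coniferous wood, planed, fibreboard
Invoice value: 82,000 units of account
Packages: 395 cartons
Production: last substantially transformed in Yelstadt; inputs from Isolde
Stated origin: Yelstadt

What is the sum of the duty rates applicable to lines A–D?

Line A: coniferous → XVIII.1; fibreboard → XVIII.1.2; treated → XVIII.1.2.2. Scheduled 25%. Dunmara agreement on XVIII.4.3.2: XVIII.1.2.2 not covered. → 25%.
Line B: tropical hardwood → XVIII.3; plywood → XVIII.3.1; rough → XVIII.3.1.1. Scheduled 12%. No special measure applies. → 12%.
Line C: coniferous → XVIII.1; fibreboard → XVIII.1.2; rough → XVIII.1.2.3. Scheduled 34%. Isolde agreement on XVIII.1.2: not wholly obtained. → 34%.
Line D: coniferous → XVIII.1; fibreboard → XVIII.1.2; planed → XVIII.1.2.1. Scheduled 14%. Yelstadt agreement on XVIII.1.1.1: XVIII.1.2.1 not covered. → 14%.
Sum: 25% + 12% + 34% + 14% = 85%.

85%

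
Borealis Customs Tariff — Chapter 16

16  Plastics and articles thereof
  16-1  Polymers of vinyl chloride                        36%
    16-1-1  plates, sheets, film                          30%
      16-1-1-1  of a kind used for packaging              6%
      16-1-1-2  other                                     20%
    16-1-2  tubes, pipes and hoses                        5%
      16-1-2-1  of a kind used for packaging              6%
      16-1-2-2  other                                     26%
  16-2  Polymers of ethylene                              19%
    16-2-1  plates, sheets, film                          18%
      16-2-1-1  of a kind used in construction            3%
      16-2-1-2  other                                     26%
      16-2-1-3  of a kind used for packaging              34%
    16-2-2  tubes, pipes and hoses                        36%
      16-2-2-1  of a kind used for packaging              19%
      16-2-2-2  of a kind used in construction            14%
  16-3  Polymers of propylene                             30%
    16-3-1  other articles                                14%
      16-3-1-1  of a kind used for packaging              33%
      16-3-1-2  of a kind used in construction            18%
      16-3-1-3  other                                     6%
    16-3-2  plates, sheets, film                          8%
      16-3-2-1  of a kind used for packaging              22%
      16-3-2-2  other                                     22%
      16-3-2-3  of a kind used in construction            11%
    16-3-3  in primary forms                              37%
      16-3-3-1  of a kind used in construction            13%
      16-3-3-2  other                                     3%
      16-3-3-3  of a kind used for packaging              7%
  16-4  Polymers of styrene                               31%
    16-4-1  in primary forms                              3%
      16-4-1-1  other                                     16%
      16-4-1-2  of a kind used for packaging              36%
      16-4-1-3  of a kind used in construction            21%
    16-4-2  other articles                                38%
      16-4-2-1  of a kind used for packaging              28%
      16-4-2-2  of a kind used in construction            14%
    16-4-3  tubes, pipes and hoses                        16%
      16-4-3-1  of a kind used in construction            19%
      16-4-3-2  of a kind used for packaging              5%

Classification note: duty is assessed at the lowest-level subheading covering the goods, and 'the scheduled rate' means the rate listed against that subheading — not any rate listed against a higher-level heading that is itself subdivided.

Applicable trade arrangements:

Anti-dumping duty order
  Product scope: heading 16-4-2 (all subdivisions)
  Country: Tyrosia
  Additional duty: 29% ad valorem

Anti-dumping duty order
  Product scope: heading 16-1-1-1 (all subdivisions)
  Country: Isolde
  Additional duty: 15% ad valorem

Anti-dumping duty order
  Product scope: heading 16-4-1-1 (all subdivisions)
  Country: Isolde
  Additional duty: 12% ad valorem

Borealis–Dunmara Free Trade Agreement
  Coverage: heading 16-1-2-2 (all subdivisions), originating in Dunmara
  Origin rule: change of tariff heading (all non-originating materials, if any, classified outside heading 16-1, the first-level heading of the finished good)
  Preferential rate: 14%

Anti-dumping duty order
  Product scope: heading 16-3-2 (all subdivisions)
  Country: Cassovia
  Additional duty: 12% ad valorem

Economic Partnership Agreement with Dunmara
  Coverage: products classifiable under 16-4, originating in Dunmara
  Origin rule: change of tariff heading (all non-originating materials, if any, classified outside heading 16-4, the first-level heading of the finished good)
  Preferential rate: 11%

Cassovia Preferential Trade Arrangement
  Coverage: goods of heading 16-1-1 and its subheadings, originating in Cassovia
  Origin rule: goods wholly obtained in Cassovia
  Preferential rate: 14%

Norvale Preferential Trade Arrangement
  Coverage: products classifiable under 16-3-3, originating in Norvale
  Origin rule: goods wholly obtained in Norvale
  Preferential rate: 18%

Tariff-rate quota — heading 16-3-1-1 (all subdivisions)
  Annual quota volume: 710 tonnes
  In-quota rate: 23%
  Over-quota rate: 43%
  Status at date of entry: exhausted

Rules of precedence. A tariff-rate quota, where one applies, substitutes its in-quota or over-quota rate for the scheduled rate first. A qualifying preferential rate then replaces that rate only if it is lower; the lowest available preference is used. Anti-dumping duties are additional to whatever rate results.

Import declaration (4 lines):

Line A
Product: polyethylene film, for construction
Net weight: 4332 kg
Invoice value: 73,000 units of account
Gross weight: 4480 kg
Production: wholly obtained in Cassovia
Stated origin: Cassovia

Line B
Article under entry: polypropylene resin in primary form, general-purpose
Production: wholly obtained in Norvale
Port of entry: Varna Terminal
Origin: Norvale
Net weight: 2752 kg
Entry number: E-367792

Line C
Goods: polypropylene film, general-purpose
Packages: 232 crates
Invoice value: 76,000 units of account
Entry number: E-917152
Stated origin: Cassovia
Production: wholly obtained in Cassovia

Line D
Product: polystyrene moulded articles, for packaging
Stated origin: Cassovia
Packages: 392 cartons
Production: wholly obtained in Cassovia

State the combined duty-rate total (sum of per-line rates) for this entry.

Line A: polyethylene → 16-2; film → 16-2-1; for construction → 16-2-1-1. Scheduled 3%. Cassovia agreement on 16-1-1: 16-2-1-1 not covered. → 3%.
Line B: polypropylene → 16-3; resin in primary form → 16-3-3; general-purpose → 16-3-3-2. Scheduled 3%. Norvale agreement on 16-3-3: wholly obtained → 18% available; preference 18% not lower than 3% → no reduction. → 3%.
Line C: polypropylene → 16-3; film → 16-3-2; general-purpose → 16-3-2-2. Scheduled 22%. Cassovia agreement on 16-1-1: 16-3-2-2 not covered; anti-dumping (Cassovia, 16-3-2): +12%; total 22% + 12% = 34%. → 34%.
Line D: polystyrene → 16-4; moulded articles → 16-4-2; for packaging → 16-4-2-1. Scheduled 28%. Cassovia agreement on 16-1-1: 16-4-2-1 not covered. → 28%.
Sum: 3% + 3% + 34% + 28% = 68%.

68%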